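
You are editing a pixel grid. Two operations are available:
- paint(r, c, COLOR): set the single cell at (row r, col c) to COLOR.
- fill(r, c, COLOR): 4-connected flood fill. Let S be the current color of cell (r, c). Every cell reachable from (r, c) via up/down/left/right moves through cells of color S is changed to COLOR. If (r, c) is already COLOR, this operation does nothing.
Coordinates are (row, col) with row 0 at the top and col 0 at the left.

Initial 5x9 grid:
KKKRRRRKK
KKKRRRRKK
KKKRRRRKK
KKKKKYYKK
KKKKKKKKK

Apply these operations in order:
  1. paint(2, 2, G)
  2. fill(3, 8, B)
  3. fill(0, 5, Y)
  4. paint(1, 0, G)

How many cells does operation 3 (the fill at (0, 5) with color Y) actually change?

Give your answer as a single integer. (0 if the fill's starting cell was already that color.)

After op 1 paint(2,2,G):
KKKRRRRKK
KKKRRRRKK
KKGRRRRKK
KKKKKYYKK
KKKKKKKKK
After op 2 fill(3,8,B) [30 cells changed]:
BBBRRRRBB
BBBRRRRBB
BBGRRRRBB
BBBBBYYBB
BBBBBBBBB
After op 3 fill(0,5,Y) [12 cells changed]:
BBBYYYYBB
BBBYYYYBB
BBGYYYYBB
BBBBBYYBB
BBBBBBBBB

Answer: 12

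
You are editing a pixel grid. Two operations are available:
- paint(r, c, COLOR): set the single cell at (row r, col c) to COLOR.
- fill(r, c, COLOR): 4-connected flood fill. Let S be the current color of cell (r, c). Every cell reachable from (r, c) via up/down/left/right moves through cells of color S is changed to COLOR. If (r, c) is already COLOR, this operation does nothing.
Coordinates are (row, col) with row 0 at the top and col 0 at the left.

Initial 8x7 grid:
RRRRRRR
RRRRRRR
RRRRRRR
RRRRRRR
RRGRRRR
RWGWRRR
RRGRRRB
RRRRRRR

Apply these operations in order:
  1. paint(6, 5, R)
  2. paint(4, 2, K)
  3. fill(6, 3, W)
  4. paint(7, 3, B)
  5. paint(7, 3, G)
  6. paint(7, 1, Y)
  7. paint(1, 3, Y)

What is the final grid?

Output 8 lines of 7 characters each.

After op 1 paint(6,5,R):
RRRRRRR
RRRRRRR
RRRRRRR
RRRRRRR
RRGRRRR
RWGWRRR
RRGRRRB
RRRRRRR
After op 2 paint(4,2,K):
RRRRRRR
RRRRRRR
RRRRRRR
RRRRRRR
RRKRRRR
RWGWRRR
RRGRRRB
RRRRRRR
After op 3 fill(6,3,W) [50 cells changed]:
WWWWWWW
WWWWWWW
WWWWWWW
WWWWWWW
WWKWWWW
WWGWWWW
WWGWWWB
WWWWWWW
After op 4 paint(7,3,B):
WWWWWWW
WWWWWWW
WWWWWWW
WWWWWWW
WWKWWWW
WWGWWWW
WWGWWWB
WWWBWWW
After op 5 paint(7,3,G):
WWWWWWW
WWWWWWW
WWWWWWW
WWWWWWW
WWKWWWW
WWGWWWW
WWGWWWB
WWWGWWW
After op 6 paint(7,1,Y):
WWWWWWW
WWWWWWW
WWWWWWW
WWWWWWW
WWKWWWW
WWGWWWW
WWGWWWB
WYWGWWW
After op 7 paint(1,3,Y):
WWWWWWW
WWWYWWW
WWWWWWW
WWWWWWW
WWKWWWW
WWGWWWW
WWGWWWB
WYWGWWW

Answer: WWWWWWW
WWWYWWW
WWWWWWW
WWWWWWW
WWKWWWW
WWGWWWW
WWGWWWB
WYWGWWW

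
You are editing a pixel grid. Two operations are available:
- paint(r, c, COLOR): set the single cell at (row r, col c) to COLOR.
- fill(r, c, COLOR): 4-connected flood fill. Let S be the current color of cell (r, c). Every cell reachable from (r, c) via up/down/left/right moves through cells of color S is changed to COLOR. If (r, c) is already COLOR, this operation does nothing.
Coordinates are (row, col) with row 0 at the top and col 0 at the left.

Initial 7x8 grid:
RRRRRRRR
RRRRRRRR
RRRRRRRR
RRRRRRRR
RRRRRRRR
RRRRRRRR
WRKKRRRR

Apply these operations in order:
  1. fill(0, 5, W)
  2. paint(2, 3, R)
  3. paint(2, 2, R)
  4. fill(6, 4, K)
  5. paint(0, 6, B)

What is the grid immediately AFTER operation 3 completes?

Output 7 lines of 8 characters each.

Answer: WWWWWWWW
WWWWWWWW
WWRRWWWW
WWWWWWWW
WWWWWWWW
WWWWWWWW
WWKKWWWW

Derivation:
After op 1 fill(0,5,W) [53 cells changed]:
WWWWWWWW
WWWWWWWW
WWWWWWWW
WWWWWWWW
WWWWWWWW
WWWWWWWW
WWKKWWWW
After op 2 paint(2,3,R):
WWWWWWWW
WWWWWWWW
WWWRWWWW
WWWWWWWW
WWWWWWWW
WWWWWWWW
WWKKWWWW
After op 3 paint(2,2,R):
WWWWWWWW
WWWWWWWW
WWRRWWWW
WWWWWWWW
WWWWWWWW
WWWWWWWW
WWKKWWWW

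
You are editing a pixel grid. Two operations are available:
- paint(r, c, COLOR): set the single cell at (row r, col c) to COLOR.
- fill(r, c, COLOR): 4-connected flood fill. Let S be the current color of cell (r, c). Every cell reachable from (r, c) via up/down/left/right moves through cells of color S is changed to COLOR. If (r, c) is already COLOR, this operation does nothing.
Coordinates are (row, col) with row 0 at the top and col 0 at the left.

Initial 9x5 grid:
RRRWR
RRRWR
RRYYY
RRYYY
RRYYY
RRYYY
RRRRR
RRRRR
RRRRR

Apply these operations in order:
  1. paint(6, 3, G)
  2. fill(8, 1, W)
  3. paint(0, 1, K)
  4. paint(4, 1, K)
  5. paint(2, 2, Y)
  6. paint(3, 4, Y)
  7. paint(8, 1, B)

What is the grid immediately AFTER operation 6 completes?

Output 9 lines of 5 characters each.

After op 1 paint(6,3,G):
RRRWR
RRRWR
RRYYY
RRYYY
RRYYY
RRYYY
RRRGR
RRRRR
RRRRR
After op 2 fill(8,1,W) [28 cells changed]:
WWWWR
WWWWR
WWYYY
WWYYY
WWYYY
WWYYY
WWWGW
WWWWW
WWWWW
After op 3 paint(0,1,K):
WKWWR
WWWWR
WWYYY
WWYYY
WWYYY
WWYYY
WWWGW
WWWWW
WWWWW
After op 4 paint(4,1,K):
WKWWR
WWWWR
WWYYY
WWYYY
WKYYY
WWYYY
WWWGW
WWWWW
WWWWW
After op 5 paint(2,2,Y):
WKWWR
WWWWR
WWYYY
WWYYY
WKYYY
WWYYY
WWWGW
WWWWW
WWWWW
After op 6 paint(3,4,Y):
WKWWR
WWWWR
WWYYY
WWYYY
WKYYY
WWYYY
WWWGW
WWWWW
WWWWW

Answer: WKWWR
WWWWR
WWYYY
WWYYY
WKYYY
WWYYY
WWWGW
WWWWW
WWWWW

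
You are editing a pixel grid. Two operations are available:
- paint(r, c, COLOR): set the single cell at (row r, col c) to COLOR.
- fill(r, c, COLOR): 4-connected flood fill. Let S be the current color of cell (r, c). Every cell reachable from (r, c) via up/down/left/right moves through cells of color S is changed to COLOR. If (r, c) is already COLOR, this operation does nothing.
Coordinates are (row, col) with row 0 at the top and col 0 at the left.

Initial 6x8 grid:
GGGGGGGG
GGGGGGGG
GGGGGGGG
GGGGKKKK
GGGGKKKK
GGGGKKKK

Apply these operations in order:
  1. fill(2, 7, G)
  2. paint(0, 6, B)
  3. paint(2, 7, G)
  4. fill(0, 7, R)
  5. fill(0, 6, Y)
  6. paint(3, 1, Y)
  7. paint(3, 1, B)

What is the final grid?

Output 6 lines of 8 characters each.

After op 1 fill(2,7,G) [0 cells changed]:
GGGGGGGG
GGGGGGGG
GGGGGGGG
GGGGKKKK
GGGGKKKK
GGGGKKKK
After op 2 paint(0,6,B):
GGGGGGBG
GGGGGGGG
GGGGGGGG
GGGGKKKK
GGGGKKKK
GGGGKKKK
After op 3 paint(2,7,G):
GGGGGGBG
GGGGGGGG
GGGGGGGG
GGGGKKKK
GGGGKKKK
GGGGKKKK
After op 4 fill(0,7,R) [35 cells changed]:
RRRRRRBR
RRRRRRRR
RRRRRRRR
RRRRKKKK
RRRRKKKK
RRRRKKKK
After op 5 fill(0,6,Y) [1 cells changed]:
RRRRRRYR
RRRRRRRR
RRRRRRRR
RRRRKKKK
RRRRKKKK
RRRRKKKK
After op 6 paint(3,1,Y):
RRRRRRYR
RRRRRRRR
RRRRRRRR
RYRRKKKK
RRRRKKKK
RRRRKKKK
After op 7 paint(3,1,B):
RRRRRRYR
RRRRRRRR
RRRRRRRR
RBRRKKKK
RRRRKKKK
RRRRKKKK

Answer: RRRRRRYR
RRRRRRRR
RRRRRRRR
RBRRKKKK
RRRRKKKK
RRRRKKKK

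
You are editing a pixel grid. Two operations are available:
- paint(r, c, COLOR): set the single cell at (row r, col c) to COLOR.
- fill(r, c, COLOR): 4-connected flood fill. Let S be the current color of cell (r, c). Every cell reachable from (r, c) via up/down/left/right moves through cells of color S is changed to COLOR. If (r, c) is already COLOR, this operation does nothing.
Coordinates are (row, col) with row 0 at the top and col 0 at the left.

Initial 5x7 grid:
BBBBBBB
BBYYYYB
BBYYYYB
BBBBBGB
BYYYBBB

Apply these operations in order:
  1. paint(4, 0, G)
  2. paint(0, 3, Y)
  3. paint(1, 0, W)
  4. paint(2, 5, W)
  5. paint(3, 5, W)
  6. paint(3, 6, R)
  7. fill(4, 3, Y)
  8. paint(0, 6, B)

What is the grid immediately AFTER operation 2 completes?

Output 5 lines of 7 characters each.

After op 1 paint(4,0,G):
BBBBBBB
BBYYYYB
BBYYYYB
BBBBBGB
GYYYBBB
After op 2 paint(0,3,Y):
BBBYBBB
BBYYYYB
BBYYYYB
BBBBBGB
GYYYBBB

Answer: BBBYBBB
BBYYYYB
BBYYYYB
BBBBBGB
GYYYBBB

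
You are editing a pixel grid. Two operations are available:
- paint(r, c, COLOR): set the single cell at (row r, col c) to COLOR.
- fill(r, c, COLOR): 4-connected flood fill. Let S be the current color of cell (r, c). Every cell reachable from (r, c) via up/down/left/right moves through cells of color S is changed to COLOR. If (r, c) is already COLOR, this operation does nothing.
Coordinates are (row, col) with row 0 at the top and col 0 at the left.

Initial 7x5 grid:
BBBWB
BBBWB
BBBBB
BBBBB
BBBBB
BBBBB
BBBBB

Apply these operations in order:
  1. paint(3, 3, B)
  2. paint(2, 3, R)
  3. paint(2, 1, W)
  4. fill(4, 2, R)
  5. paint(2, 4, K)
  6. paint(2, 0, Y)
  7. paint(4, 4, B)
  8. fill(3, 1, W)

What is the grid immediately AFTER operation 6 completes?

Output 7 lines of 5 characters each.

After op 1 paint(3,3,B):
BBBWB
BBBWB
BBBBB
BBBBB
BBBBB
BBBBB
BBBBB
After op 2 paint(2,3,R):
BBBWB
BBBWB
BBBRB
BBBBB
BBBBB
BBBBB
BBBBB
After op 3 paint(2,1,W):
BBBWB
BBBWB
BWBRB
BBBBB
BBBBB
BBBBB
BBBBB
After op 4 fill(4,2,R) [31 cells changed]:
RRRWR
RRRWR
RWRRR
RRRRR
RRRRR
RRRRR
RRRRR
After op 5 paint(2,4,K):
RRRWR
RRRWR
RWRRK
RRRRR
RRRRR
RRRRR
RRRRR
After op 6 paint(2,0,Y):
RRRWR
RRRWR
YWRRK
RRRRR
RRRRR
RRRRR
RRRRR

Answer: RRRWR
RRRWR
YWRRK
RRRRR
RRRRR
RRRRR
RRRRR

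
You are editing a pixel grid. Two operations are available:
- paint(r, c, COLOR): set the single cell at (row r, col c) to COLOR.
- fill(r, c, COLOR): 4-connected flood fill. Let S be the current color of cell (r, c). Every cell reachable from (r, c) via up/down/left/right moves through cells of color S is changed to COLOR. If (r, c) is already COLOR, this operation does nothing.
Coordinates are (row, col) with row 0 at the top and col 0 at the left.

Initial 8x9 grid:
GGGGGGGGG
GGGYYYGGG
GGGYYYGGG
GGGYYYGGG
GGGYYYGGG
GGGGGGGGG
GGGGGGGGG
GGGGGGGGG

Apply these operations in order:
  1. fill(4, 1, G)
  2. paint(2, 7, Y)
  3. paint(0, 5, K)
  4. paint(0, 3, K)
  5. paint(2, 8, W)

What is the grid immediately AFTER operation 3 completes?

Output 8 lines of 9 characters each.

Answer: GGGGGKGGG
GGGYYYGGG
GGGYYYGYG
GGGYYYGGG
GGGYYYGGG
GGGGGGGGG
GGGGGGGGG
GGGGGGGGG

Derivation:
After op 1 fill(4,1,G) [0 cells changed]:
GGGGGGGGG
GGGYYYGGG
GGGYYYGGG
GGGYYYGGG
GGGYYYGGG
GGGGGGGGG
GGGGGGGGG
GGGGGGGGG
After op 2 paint(2,7,Y):
GGGGGGGGG
GGGYYYGGG
GGGYYYGYG
GGGYYYGGG
GGGYYYGGG
GGGGGGGGG
GGGGGGGGG
GGGGGGGGG
After op 3 paint(0,5,K):
GGGGGKGGG
GGGYYYGGG
GGGYYYGYG
GGGYYYGGG
GGGYYYGGG
GGGGGGGGG
GGGGGGGGG
GGGGGGGGG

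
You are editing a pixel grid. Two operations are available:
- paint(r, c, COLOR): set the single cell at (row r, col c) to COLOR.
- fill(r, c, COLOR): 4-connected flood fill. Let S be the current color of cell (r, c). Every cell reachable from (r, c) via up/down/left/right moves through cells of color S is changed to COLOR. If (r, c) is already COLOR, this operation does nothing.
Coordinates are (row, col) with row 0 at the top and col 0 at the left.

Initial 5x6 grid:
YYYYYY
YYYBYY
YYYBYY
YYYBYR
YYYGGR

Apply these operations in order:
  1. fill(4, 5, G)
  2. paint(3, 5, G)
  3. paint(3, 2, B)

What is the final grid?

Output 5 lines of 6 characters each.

After op 1 fill(4,5,G) [2 cells changed]:
YYYYYY
YYYBYY
YYYBYY
YYYBYG
YYYGGG
After op 2 paint(3,5,G):
YYYYYY
YYYBYY
YYYBYY
YYYBYG
YYYGGG
After op 3 paint(3,2,B):
YYYYYY
YYYBYY
YYYBYY
YYBBYG
YYYGGG

Answer: YYYYYY
YYYBYY
YYYBYY
YYBBYG
YYYGGG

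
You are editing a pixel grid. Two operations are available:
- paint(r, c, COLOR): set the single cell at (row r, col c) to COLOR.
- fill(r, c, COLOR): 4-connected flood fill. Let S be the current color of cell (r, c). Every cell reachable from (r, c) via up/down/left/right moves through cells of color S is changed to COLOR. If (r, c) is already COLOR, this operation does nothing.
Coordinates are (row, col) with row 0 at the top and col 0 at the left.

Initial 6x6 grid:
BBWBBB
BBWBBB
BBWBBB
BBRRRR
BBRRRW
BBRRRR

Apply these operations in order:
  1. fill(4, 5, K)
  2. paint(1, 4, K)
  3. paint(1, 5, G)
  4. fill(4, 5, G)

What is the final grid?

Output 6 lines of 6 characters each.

Answer: BBWBBB
BBWBKG
BBWBBB
BBRRRR
BBRRRG
BBRRRR

Derivation:
After op 1 fill(4,5,K) [1 cells changed]:
BBWBBB
BBWBBB
BBWBBB
BBRRRR
BBRRRK
BBRRRR
After op 2 paint(1,4,K):
BBWBBB
BBWBKB
BBWBBB
BBRRRR
BBRRRK
BBRRRR
After op 3 paint(1,5,G):
BBWBBB
BBWBKG
BBWBBB
BBRRRR
BBRRRK
BBRRRR
After op 4 fill(4,5,G) [1 cells changed]:
BBWBBB
BBWBKG
BBWBBB
BBRRRR
BBRRRG
BBRRRR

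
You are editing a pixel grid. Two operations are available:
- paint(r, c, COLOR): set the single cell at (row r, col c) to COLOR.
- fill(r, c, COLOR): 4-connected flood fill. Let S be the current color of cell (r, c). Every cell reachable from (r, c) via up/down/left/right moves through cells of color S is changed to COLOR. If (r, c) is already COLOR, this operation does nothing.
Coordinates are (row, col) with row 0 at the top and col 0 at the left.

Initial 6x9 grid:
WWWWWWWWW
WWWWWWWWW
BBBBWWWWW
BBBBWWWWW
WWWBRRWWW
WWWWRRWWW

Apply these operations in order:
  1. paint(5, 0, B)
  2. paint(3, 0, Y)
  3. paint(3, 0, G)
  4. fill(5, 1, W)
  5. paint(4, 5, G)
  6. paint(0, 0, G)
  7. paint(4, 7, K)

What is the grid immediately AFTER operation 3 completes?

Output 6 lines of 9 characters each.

After op 1 paint(5,0,B):
WWWWWWWWW
WWWWWWWWW
BBBBWWWWW
BBBBWWWWW
WWWBRRWWW
BWWWRRWWW
After op 2 paint(3,0,Y):
WWWWWWWWW
WWWWWWWWW
BBBBWWWWW
YBBBWWWWW
WWWBRRWWW
BWWWRRWWW
After op 3 paint(3,0,G):
WWWWWWWWW
WWWWWWWWW
BBBBWWWWW
GBBBWWWWW
WWWBRRWWW
BWWWRRWWW

Answer: WWWWWWWWW
WWWWWWWWW
BBBBWWWWW
GBBBWWWWW
WWWBRRWWW
BWWWRRWWW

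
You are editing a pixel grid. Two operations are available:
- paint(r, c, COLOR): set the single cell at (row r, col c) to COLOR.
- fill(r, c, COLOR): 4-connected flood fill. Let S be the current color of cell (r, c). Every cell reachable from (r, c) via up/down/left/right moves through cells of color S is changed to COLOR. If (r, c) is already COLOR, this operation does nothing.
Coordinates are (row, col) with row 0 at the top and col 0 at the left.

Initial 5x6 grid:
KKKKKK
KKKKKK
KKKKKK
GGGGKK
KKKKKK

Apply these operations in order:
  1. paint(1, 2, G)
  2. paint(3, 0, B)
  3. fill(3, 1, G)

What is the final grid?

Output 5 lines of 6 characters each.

After op 1 paint(1,2,G):
KKKKKK
KKGKKK
KKKKKK
GGGGKK
KKKKKK
After op 2 paint(3,0,B):
KKKKKK
KKGKKK
KKKKKK
BGGGKK
KKKKKK
After op 3 fill(3,1,G) [0 cells changed]:
KKKKKK
KKGKKK
KKKKKK
BGGGKK
KKKKKK

Answer: KKKKKK
KKGKKK
KKKKKK
BGGGKK
KKKKKK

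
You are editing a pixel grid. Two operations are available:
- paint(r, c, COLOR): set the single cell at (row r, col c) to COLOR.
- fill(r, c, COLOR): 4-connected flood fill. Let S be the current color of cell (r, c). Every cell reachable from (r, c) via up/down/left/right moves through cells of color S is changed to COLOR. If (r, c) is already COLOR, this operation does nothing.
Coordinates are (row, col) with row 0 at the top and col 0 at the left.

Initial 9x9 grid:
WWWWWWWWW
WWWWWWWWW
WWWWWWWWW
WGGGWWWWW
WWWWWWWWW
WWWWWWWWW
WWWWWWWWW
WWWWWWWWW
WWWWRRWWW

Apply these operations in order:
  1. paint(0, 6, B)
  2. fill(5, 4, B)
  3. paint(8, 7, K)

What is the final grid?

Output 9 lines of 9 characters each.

Answer: BBBBBBBBB
BBBBBBBBB
BBBBBBBBB
BGGGBBBBB
BBBBBBBBB
BBBBBBBBB
BBBBBBBBB
BBBBBBBBB
BBBBRRBKB

Derivation:
After op 1 paint(0,6,B):
WWWWWWBWW
WWWWWWWWW
WWWWWWWWW
WGGGWWWWW
WWWWWWWWW
WWWWWWWWW
WWWWWWWWW
WWWWWWWWW
WWWWRRWWW
After op 2 fill(5,4,B) [75 cells changed]:
BBBBBBBBB
BBBBBBBBB
BBBBBBBBB
BGGGBBBBB
BBBBBBBBB
BBBBBBBBB
BBBBBBBBB
BBBBBBBBB
BBBBRRBBB
After op 3 paint(8,7,K):
BBBBBBBBB
BBBBBBBBB
BBBBBBBBB
BGGGBBBBB
BBBBBBBBB
BBBBBBBBB
BBBBBBBBB
BBBBBBBBB
BBBBRRBKB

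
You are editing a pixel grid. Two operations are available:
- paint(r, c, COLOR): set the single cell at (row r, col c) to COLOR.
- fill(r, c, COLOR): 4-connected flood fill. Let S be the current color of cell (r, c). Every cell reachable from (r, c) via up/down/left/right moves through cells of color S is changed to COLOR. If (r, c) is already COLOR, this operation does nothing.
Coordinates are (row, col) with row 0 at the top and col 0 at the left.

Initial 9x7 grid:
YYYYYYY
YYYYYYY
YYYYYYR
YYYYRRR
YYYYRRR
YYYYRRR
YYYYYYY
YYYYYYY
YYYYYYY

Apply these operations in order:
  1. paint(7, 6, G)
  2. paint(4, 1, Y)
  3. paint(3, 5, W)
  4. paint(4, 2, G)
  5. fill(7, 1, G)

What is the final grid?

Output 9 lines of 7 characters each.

Answer: GGGGGGG
GGGGGGG
GGGGGGR
GGGGRWR
GGGGRRR
GGGGRRR
GGGGGGG
GGGGGGG
GGGGGGG

Derivation:
After op 1 paint(7,6,G):
YYYYYYY
YYYYYYY
YYYYYYR
YYYYRRR
YYYYRRR
YYYYRRR
YYYYYYY
YYYYYYG
YYYYYYY
After op 2 paint(4,1,Y):
YYYYYYY
YYYYYYY
YYYYYYR
YYYYRRR
YYYYRRR
YYYYRRR
YYYYYYY
YYYYYYG
YYYYYYY
After op 3 paint(3,5,W):
YYYYYYY
YYYYYYY
YYYYYYR
YYYYRWR
YYYYRRR
YYYYRRR
YYYYYYY
YYYYYYG
YYYYYYY
After op 4 paint(4,2,G):
YYYYYYY
YYYYYYY
YYYYYYR
YYYYRWR
YYGYRRR
YYYYRRR
YYYYYYY
YYYYYYG
YYYYYYY
After op 5 fill(7,1,G) [51 cells changed]:
GGGGGGG
GGGGGGG
GGGGGGR
GGGGRWR
GGGGRRR
GGGGRRR
GGGGGGG
GGGGGGG
GGGGGGG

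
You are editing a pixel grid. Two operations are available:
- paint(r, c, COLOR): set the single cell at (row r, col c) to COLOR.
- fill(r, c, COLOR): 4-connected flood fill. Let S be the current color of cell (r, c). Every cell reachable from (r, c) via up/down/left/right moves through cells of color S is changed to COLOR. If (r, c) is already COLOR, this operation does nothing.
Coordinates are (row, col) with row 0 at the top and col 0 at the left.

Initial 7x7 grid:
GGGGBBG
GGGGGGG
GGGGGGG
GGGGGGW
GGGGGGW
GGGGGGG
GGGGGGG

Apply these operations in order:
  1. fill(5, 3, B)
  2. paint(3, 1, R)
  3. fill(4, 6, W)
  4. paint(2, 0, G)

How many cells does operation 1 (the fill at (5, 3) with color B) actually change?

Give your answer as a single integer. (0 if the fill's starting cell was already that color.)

After op 1 fill(5,3,B) [45 cells changed]:
BBBBBBB
BBBBBBB
BBBBBBB
BBBBBBW
BBBBBBW
BBBBBBB
BBBBBBB

Answer: 45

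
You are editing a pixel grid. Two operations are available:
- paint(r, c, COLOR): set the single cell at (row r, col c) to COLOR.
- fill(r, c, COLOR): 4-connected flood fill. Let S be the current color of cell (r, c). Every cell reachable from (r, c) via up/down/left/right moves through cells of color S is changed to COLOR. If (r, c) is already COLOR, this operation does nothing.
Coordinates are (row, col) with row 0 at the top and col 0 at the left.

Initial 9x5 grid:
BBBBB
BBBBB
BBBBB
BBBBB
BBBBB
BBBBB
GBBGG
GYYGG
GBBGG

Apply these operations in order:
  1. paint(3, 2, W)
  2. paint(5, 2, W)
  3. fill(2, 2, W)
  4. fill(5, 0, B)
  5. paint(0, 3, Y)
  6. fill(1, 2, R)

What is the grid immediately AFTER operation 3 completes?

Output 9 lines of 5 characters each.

Answer: WWWWW
WWWWW
WWWWW
WWWWW
WWWWW
WWWWW
GWWGG
GYYGG
GBBGG

Derivation:
After op 1 paint(3,2,W):
BBBBB
BBBBB
BBBBB
BBWBB
BBBBB
BBBBB
GBBGG
GYYGG
GBBGG
After op 2 paint(5,2,W):
BBBBB
BBBBB
BBBBB
BBWBB
BBBBB
BBWBB
GBBGG
GYYGG
GBBGG
After op 3 fill(2,2,W) [30 cells changed]:
WWWWW
WWWWW
WWWWW
WWWWW
WWWWW
WWWWW
GWWGG
GYYGG
GBBGG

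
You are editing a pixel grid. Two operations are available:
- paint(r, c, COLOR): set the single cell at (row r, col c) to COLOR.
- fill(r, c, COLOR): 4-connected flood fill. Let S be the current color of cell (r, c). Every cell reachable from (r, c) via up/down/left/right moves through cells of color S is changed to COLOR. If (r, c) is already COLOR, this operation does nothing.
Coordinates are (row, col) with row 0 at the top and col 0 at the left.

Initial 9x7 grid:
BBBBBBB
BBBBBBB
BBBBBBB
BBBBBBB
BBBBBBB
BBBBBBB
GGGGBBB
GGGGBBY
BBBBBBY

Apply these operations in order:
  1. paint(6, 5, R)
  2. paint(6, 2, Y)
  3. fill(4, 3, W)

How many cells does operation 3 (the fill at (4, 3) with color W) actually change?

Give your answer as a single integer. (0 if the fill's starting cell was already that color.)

After op 1 paint(6,5,R):
BBBBBBB
BBBBBBB
BBBBBBB
BBBBBBB
BBBBBBB
BBBBBBB
GGGGBRB
GGGGBBY
BBBBBBY
After op 2 paint(6,2,Y):
BBBBBBB
BBBBBBB
BBBBBBB
BBBBBBB
BBBBBBB
BBBBBBB
GGYGBRB
GGGGBBY
BBBBBBY
After op 3 fill(4,3,W) [52 cells changed]:
WWWWWWW
WWWWWWW
WWWWWWW
WWWWWWW
WWWWWWW
WWWWWWW
GGYGWRW
GGGGWWY
WWWWWWY

Answer: 52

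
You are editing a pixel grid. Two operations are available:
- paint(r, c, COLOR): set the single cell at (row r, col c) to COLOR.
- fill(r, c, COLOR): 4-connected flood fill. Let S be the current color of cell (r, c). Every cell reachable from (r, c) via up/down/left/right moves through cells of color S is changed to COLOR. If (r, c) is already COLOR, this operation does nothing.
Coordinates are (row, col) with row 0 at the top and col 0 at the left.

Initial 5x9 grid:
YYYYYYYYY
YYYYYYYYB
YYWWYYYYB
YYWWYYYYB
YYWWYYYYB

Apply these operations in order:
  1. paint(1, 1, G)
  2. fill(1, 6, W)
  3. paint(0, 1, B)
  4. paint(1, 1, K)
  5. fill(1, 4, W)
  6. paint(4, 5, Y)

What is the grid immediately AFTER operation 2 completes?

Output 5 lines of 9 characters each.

After op 1 paint(1,1,G):
YYYYYYYYY
YGYYYYYYB
YYWWYYYYB
YYWWYYYYB
YYWWYYYYB
After op 2 fill(1,6,W) [34 cells changed]:
WWWWWWWWW
WGWWWWWWB
WWWWWWWWB
WWWWWWWWB
WWWWWWWWB

Answer: WWWWWWWWW
WGWWWWWWB
WWWWWWWWB
WWWWWWWWB
WWWWWWWWB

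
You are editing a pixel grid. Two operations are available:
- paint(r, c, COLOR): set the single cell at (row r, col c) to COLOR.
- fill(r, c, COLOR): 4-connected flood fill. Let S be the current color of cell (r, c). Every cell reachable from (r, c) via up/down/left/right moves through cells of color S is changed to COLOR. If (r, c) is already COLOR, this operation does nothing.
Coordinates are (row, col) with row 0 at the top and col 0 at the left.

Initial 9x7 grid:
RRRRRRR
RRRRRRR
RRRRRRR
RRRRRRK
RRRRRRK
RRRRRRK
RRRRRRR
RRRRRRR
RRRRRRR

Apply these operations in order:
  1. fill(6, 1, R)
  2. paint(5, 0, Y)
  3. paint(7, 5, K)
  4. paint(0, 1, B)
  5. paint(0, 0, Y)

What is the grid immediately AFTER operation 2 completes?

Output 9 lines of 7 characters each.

Answer: RRRRRRR
RRRRRRR
RRRRRRR
RRRRRRK
RRRRRRK
YRRRRRK
RRRRRRR
RRRRRRR
RRRRRRR

Derivation:
After op 1 fill(6,1,R) [0 cells changed]:
RRRRRRR
RRRRRRR
RRRRRRR
RRRRRRK
RRRRRRK
RRRRRRK
RRRRRRR
RRRRRRR
RRRRRRR
After op 2 paint(5,0,Y):
RRRRRRR
RRRRRRR
RRRRRRR
RRRRRRK
RRRRRRK
YRRRRRK
RRRRRRR
RRRRRRR
RRRRRRR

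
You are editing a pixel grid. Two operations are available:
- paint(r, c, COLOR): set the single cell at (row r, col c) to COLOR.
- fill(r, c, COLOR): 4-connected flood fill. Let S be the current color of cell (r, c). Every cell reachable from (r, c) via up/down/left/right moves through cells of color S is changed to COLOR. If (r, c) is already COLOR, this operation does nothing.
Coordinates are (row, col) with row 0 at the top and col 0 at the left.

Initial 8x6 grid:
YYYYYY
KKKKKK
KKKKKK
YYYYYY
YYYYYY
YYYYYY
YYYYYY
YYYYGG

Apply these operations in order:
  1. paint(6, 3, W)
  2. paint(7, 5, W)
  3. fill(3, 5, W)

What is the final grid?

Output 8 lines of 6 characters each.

After op 1 paint(6,3,W):
YYYYYY
KKKKKK
KKKKKK
YYYYYY
YYYYYY
YYYYYY
YYYWYY
YYYYGG
After op 2 paint(7,5,W):
YYYYYY
KKKKKK
KKKKKK
YYYYYY
YYYYYY
YYYYYY
YYYWYY
YYYYGW
After op 3 fill(3,5,W) [27 cells changed]:
YYYYYY
KKKKKK
KKKKKK
WWWWWW
WWWWWW
WWWWWW
WWWWWW
WWWWGW

Answer: YYYYYY
KKKKKK
KKKKKK
WWWWWW
WWWWWW
WWWWWW
WWWWWW
WWWWGW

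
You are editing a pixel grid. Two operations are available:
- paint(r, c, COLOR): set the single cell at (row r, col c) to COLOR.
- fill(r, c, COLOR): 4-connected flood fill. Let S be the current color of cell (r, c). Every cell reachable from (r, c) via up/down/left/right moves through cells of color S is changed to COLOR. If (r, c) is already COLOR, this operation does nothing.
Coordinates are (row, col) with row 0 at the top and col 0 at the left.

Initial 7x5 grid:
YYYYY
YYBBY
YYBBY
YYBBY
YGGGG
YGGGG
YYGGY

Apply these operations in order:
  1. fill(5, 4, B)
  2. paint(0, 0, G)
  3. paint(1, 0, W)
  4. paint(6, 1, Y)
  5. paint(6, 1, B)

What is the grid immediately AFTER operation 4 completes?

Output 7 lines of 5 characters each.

After op 1 fill(5,4,B) [10 cells changed]:
YYYYY
YYBBY
YYBBY
YYBBY
YBBBB
YBBBB
YYBBY
After op 2 paint(0,0,G):
GYYYY
YYBBY
YYBBY
YYBBY
YBBBB
YBBBB
YYBBY
After op 3 paint(1,0,W):
GYYYY
WYBBY
YYBBY
YYBBY
YBBBB
YBBBB
YYBBY
After op 4 paint(6,1,Y):
GYYYY
WYBBY
YYBBY
YYBBY
YBBBB
YBBBB
YYBBY

Answer: GYYYY
WYBBY
YYBBY
YYBBY
YBBBB
YBBBB
YYBBY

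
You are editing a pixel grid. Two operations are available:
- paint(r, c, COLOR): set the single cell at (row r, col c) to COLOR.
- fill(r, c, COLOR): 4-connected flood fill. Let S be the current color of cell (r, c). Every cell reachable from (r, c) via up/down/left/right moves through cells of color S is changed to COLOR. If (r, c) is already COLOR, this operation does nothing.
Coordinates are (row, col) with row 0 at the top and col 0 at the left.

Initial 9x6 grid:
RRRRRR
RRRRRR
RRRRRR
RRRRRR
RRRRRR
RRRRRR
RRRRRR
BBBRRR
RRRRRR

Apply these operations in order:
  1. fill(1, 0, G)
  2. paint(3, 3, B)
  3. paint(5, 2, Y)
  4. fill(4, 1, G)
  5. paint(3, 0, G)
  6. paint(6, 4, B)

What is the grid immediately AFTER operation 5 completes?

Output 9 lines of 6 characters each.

After op 1 fill(1,0,G) [51 cells changed]:
GGGGGG
GGGGGG
GGGGGG
GGGGGG
GGGGGG
GGGGGG
GGGGGG
BBBGGG
GGGGGG
After op 2 paint(3,3,B):
GGGGGG
GGGGGG
GGGGGG
GGGBGG
GGGGGG
GGGGGG
GGGGGG
BBBGGG
GGGGGG
After op 3 paint(5,2,Y):
GGGGGG
GGGGGG
GGGGGG
GGGBGG
GGGGGG
GGYGGG
GGGGGG
BBBGGG
GGGGGG
After op 4 fill(4,1,G) [0 cells changed]:
GGGGGG
GGGGGG
GGGGGG
GGGBGG
GGGGGG
GGYGGG
GGGGGG
BBBGGG
GGGGGG
After op 5 paint(3,0,G):
GGGGGG
GGGGGG
GGGGGG
GGGBGG
GGGGGG
GGYGGG
GGGGGG
BBBGGG
GGGGGG

Answer: GGGGGG
GGGGGG
GGGGGG
GGGBGG
GGGGGG
GGYGGG
GGGGGG
BBBGGG
GGGGGG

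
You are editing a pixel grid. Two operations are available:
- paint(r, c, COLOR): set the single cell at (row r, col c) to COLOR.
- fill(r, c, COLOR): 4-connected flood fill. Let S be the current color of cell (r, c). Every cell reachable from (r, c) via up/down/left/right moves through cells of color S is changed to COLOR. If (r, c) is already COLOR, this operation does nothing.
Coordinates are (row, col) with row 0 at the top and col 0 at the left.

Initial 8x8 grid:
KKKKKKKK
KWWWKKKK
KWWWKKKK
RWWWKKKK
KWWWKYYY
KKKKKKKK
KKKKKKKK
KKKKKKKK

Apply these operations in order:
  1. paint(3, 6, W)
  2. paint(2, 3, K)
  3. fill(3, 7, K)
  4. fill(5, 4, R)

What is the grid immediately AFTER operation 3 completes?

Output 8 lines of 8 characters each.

Answer: KKKKKKKK
KWWWKKKK
KWWKKKKK
RWWWKKWK
KWWWKYYY
KKKKKKKK
KKKKKKKK
KKKKKKKK

Derivation:
After op 1 paint(3,6,W):
KKKKKKKK
KWWWKKKK
KWWWKKKK
RWWWKKWK
KWWWKYYY
KKKKKKKK
KKKKKKKK
KKKKKKKK
After op 2 paint(2,3,K):
KKKKKKKK
KWWWKKKK
KWWKKKKK
RWWWKKWK
KWWWKYYY
KKKKKKKK
KKKKKKKK
KKKKKKKK
After op 3 fill(3,7,K) [0 cells changed]:
KKKKKKKK
KWWWKKKK
KWWKKKKK
RWWWKKWK
KWWWKYYY
KKKKKKKK
KKKKKKKK
KKKKKKKK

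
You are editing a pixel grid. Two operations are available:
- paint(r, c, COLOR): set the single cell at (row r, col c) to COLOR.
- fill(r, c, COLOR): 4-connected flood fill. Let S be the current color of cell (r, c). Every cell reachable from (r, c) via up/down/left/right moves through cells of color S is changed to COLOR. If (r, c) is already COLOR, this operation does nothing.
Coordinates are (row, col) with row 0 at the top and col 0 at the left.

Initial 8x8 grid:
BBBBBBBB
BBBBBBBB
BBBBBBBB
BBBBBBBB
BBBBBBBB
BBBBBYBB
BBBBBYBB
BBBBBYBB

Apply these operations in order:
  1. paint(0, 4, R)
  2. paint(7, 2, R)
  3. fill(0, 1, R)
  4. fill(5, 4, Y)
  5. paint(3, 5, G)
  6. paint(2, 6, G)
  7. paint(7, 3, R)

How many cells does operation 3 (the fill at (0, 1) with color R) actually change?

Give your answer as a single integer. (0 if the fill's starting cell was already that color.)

After op 1 paint(0,4,R):
BBBBRBBB
BBBBBBBB
BBBBBBBB
BBBBBBBB
BBBBBBBB
BBBBBYBB
BBBBBYBB
BBBBBYBB
After op 2 paint(7,2,R):
BBBBRBBB
BBBBBBBB
BBBBBBBB
BBBBBBBB
BBBBBBBB
BBBBBYBB
BBBBBYBB
BBRBBYBB
After op 3 fill(0,1,R) [59 cells changed]:
RRRRRRRR
RRRRRRRR
RRRRRRRR
RRRRRRRR
RRRRRRRR
RRRRRYRR
RRRRRYRR
RRRRRYRR

Answer: 59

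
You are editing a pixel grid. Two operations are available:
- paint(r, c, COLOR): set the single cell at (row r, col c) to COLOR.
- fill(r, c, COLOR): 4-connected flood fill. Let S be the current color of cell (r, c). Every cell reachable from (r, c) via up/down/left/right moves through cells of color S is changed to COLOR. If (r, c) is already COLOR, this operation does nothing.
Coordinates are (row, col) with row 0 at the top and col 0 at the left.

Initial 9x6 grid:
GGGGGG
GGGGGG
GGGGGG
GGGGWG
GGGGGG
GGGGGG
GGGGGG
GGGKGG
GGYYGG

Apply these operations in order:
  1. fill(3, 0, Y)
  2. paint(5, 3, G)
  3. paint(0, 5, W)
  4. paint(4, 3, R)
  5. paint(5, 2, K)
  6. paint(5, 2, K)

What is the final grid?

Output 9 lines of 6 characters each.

After op 1 fill(3,0,Y) [50 cells changed]:
YYYYYY
YYYYYY
YYYYYY
YYYYWY
YYYYYY
YYYYYY
YYYYYY
YYYKYY
YYYYYY
After op 2 paint(5,3,G):
YYYYYY
YYYYYY
YYYYYY
YYYYWY
YYYYYY
YYYGYY
YYYYYY
YYYKYY
YYYYYY
After op 3 paint(0,5,W):
YYYYYW
YYYYYY
YYYYYY
YYYYWY
YYYYYY
YYYGYY
YYYYYY
YYYKYY
YYYYYY
After op 4 paint(4,3,R):
YYYYYW
YYYYYY
YYYYYY
YYYYWY
YYYRYY
YYYGYY
YYYYYY
YYYKYY
YYYYYY
After op 5 paint(5,2,K):
YYYYYW
YYYYYY
YYYYYY
YYYYWY
YYYRYY
YYKGYY
YYYYYY
YYYKYY
YYYYYY
After op 6 paint(5,2,K):
YYYYYW
YYYYYY
YYYYYY
YYYYWY
YYYRYY
YYKGYY
YYYYYY
YYYKYY
YYYYYY

Answer: YYYYYW
YYYYYY
YYYYYY
YYYYWY
YYYRYY
YYKGYY
YYYYYY
YYYKYY
YYYYYY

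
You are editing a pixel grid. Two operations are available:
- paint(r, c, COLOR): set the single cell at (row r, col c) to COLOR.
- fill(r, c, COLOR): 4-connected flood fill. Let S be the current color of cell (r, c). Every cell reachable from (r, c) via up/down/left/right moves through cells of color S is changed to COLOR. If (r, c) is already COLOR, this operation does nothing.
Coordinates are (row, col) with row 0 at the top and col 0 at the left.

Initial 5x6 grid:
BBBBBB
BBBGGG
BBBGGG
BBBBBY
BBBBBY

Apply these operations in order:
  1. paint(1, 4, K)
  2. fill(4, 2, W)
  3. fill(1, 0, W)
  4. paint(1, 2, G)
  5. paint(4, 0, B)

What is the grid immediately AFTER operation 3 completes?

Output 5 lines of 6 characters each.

Answer: WWWWWW
WWWGKG
WWWGGG
WWWWWY
WWWWWY

Derivation:
After op 1 paint(1,4,K):
BBBBBB
BBBGKG
BBBGGG
BBBBBY
BBBBBY
After op 2 fill(4,2,W) [22 cells changed]:
WWWWWW
WWWGKG
WWWGGG
WWWWWY
WWWWWY
After op 3 fill(1,0,W) [0 cells changed]:
WWWWWW
WWWGKG
WWWGGG
WWWWWY
WWWWWY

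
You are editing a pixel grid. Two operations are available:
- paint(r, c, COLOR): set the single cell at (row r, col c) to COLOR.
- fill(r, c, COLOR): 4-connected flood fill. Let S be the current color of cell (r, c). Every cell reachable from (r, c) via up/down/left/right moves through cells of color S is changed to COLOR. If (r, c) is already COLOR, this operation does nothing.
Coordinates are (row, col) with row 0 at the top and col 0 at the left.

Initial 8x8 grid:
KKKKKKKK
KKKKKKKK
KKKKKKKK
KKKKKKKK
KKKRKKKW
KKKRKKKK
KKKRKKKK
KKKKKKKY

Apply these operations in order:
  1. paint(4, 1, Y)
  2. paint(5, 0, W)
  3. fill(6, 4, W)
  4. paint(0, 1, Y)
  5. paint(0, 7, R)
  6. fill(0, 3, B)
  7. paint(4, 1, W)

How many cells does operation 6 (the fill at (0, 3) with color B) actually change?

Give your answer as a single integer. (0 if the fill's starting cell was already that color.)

After op 1 paint(4,1,Y):
KKKKKKKK
KKKKKKKK
KKKKKKKK
KKKKKKKK
KYKRKKKW
KKKRKKKK
KKKRKKKK
KKKKKKKY
After op 2 paint(5,0,W):
KKKKKKKK
KKKKKKKK
KKKKKKKK
KKKKKKKK
KYKRKKKW
WKKRKKKK
KKKRKKKK
KKKKKKKY
After op 3 fill(6,4,W) [57 cells changed]:
WWWWWWWW
WWWWWWWW
WWWWWWWW
WWWWWWWW
WYWRWWWW
WWWRWWWW
WWWRWWWW
WWWWWWWY
After op 4 paint(0,1,Y):
WYWWWWWW
WWWWWWWW
WWWWWWWW
WWWWWWWW
WYWRWWWW
WWWRWWWW
WWWRWWWW
WWWWWWWY
After op 5 paint(0,7,R):
WYWWWWWR
WWWWWWWW
WWWWWWWW
WWWWWWWW
WYWRWWWW
WWWRWWWW
WWWRWWWW
WWWWWWWY
After op 6 fill(0,3,B) [57 cells changed]:
BYBBBBBR
BBBBBBBB
BBBBBBBB
BBBBBBBB
BYBRBBBB
BBBRBBBB
BBBRBBBB
BBBBBBBY

Answer: 57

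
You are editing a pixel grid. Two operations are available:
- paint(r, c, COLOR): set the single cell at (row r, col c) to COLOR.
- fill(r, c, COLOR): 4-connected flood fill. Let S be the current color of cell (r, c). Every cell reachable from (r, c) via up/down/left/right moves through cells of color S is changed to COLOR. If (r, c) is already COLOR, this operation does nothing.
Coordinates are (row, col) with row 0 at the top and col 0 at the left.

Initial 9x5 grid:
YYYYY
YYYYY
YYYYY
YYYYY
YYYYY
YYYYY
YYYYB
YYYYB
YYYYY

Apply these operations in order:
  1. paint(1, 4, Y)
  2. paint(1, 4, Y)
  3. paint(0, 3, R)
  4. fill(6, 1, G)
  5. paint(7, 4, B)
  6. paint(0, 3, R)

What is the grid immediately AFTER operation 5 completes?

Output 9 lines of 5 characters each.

Answer: GGGRG
GGGGG
GGGGG
GGGGG
GGGGG
GGGGG
GGGGB
GGGGB
GGGGG

Derivation:
After op 1 paint(1,4,Y):
YYYYY
YYYYY
YYYYY
YYYYY
YYYYY
YYYYY
YYYYB
YYYYB
YYYYY
After op 2 paint(1,4,Y):
YYYYY
YYYYY
YYYYY
YYYYY
YYYYY
YYYYY
YYYYB
YYYYB
YYYYY
After op 3 paint(0,3,R):
YYYRY
YYYYY
YYYYY
YYYYY
YYYYY
YYYYY
YYYYB
YYYYB
YYYYY
After op 4 fill(6,1,G) [42 cells changed]:
GGGRG
GGGGG
GGGGG
GGGGG
GGGGG
GGGGG
GGGGB
GGGGB
GGGGG
After op 5 paint(7,4,B):
GGGRG
GGGGG
GGGGG
GGGGG
GGGGG
GGGGG
GGGGB
GGGGB
GGGGG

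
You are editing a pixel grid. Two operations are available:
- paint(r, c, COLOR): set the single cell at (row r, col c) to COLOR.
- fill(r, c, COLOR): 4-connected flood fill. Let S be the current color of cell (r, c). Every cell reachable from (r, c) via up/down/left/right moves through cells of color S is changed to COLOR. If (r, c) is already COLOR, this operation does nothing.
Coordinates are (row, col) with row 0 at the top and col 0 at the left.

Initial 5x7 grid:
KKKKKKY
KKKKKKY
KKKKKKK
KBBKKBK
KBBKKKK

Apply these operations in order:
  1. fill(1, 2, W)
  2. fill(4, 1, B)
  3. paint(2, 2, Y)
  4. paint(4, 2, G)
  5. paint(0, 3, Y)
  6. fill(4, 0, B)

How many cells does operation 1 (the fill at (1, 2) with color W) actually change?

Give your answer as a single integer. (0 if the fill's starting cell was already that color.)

After op 1 fill(1,2,W) [28 cells changed]:
WWWWWWY
WWWWWWY
WWWWWWW
WBBWWBW
WBBWWWW

Answer: 28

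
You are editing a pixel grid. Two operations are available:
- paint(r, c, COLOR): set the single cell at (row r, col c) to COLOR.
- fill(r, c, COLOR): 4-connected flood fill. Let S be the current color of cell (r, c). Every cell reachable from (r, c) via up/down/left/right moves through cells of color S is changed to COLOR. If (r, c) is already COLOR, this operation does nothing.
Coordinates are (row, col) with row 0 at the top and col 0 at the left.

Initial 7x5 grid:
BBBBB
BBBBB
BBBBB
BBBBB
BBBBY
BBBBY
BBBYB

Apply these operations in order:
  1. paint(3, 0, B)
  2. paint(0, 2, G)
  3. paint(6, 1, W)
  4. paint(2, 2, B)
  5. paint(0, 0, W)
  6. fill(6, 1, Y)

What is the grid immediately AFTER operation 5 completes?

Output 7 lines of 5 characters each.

After op 1 paint(3,0,B):
BBBBB
BBBBB
BBBBB
BBBBB
BBBBY
BBBBY
BBBYB
After op 2 paint(0,2,G):
BBGBB
BBBBB
BBBBB
BBBBB
BBBBY
BBBBY
BBBYB
After op 3 paint(6,1,W):
BBGBB
BBBBB
BBBBB
BBBBB
BBBBY
BBBBY
BWBYB
After op 4 paint(2,2,B):
BBGBB
BBBBB
BBBBB
BBBBB
BBBBY
BBBBY
BWBYB
After op 5 paint(0,0,W):
WBGBB
BBBBB
BBBBB
BBBBB
BBBBY
BBBBY
BWBYB

Answer: WBGBB
BBBBB
BBBBB
BBBBB
BBBBY
BBBBY
BWBYB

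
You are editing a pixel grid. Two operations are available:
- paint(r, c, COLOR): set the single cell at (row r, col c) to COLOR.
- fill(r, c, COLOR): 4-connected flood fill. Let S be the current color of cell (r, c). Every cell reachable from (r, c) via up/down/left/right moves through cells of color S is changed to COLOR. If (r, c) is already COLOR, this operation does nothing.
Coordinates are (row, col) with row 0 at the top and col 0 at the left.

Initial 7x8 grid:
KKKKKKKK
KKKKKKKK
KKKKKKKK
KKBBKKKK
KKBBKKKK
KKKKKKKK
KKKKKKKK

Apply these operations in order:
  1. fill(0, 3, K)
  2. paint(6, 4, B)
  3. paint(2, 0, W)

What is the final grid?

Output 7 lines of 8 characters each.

After op 1 fill(0,3,K) [0 cells changed]:
KKKKKKKK
KKKKKKKK
KKKKKKKK
KKBBKKKK
KKBBKKKK
KKKKKKKK
KKKKKKKK
After op 2 paint(6,4,B):
KKKKKKKK
KKKKKKKK
KKKKKKKK
KKBBKKKK
KKBBKKKK
KKKKKKKK
KKKKBKKK
After op 3 paint(2,0,W):
KKKKKKKK
KKKKKKKK
WKKKKKKK
KKBBKKKK
KKBBKKKK
KKKKKKKK
KKKKBKKK

Answer: KKKKKKKK
KKKKKKKK
WKKKKKKK
KKBBKKKK
KKBBKKKK
KKKKKKKK
KKKKBKKK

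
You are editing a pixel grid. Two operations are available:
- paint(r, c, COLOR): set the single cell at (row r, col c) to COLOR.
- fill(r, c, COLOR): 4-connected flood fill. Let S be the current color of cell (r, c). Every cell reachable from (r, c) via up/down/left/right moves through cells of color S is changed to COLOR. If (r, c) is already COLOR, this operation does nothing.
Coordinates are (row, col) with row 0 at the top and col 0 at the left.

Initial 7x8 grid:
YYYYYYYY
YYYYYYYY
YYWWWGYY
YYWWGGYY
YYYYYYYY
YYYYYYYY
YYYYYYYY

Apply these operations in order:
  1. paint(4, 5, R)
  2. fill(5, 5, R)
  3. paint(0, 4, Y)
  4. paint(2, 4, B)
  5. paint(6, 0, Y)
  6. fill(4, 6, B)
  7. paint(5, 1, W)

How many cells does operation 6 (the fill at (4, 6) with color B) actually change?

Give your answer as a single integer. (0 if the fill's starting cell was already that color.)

Answer: 46

Derivation:
After op 1 paint(4,5,R):
YYYYYYYY
YYYYYYYY
YYWWWGYY
YYWWGGYY
YYYYYRYY
YYYYYYYY
YYYYYYYY
After op 2 fill(5,5,R) [47 cells changed]:
RRRRRRRR
RRRRRRRR
RRWWWGRR
RRWWGGRR
RRRRRRRR
RRRRRRRR
RRRRRRRR
After op 3 paint(0,4,Y):
RRRRYRRR
RRRRRRRR
RRWWWGRR
RRWWGGRR
RRRRRRRR
RRRRRRRR
RRRRRRRR
After op 4 paint(2,4,B):
RRRRYRRR
RRRRRRRR
RRWWBGRR
RRWWGGRR
RRRRRRRR
RRRRRRRR
RRRRRRRR
After op 5 paint(6,0,Y):
RRRRYRRR
RRRRRRRR
RRWWBGRR
RRWWGGRR
RRRRRRRR
RRRRRRRR
YRRRRRRR
After op 6 fill(4,6,B) [46 cells changed]:
BBBBYBBB
BBBBBBBB
BBWWBGBB
BBWWGGBB
BBBBBBBB
BBBBBBBB
YBBBBBBB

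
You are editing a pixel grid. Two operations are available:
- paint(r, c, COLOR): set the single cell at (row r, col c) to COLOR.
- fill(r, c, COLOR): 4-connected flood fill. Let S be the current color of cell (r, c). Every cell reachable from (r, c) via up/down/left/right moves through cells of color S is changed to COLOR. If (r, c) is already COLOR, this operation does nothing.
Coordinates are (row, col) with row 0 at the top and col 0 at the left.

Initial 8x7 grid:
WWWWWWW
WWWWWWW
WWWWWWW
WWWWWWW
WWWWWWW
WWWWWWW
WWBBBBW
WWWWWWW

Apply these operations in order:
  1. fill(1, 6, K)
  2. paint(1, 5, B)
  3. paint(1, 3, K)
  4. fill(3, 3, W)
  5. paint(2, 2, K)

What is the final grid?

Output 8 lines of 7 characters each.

After op 1 fill(1,6,K) [52 cells changed]:
KKKKKKK
KKKKKKK
KKKKKKK
KKKKKKK
KKKKKKK
KKKKKKK
KKBBBBK
KKKKKKK
After op 2 paint(1,5,B):
KKKKKKK
KKKKKBK
KKKKKKK
KKKKKKK
KKKKKKK
KKKKKKK
KKBBBBK
KKKKKKK
After op 3 paint(1,3,K):
KKKKKKK
KKKKKBK
KKKKKKK
KKKKKKK
KKKKKKK
KKKKKKK
KKBBBBK
KKKKKKK
After op 4 fill(3,3,W) [51 cells changed]:
WWWWWWW
WWWWWBW
WWWWWWW
WWWWWWW
WWWWWWW
WWWWWWW
WWBBBBW
WWWWWWW
After op 5 paint(2,2,K):
WWWWWWW
WWWWWBW
WWKWWWW
WWWWWWW
WWWWWWW
WWWWWWW
WWBBBBW
WWWWWWW

Answer: WWWWWWW
WWWWWBW
WWKWWWW
WWWWWWW
WWWWWWW
WWWWWWW
WWBBBBW
WWWWWWW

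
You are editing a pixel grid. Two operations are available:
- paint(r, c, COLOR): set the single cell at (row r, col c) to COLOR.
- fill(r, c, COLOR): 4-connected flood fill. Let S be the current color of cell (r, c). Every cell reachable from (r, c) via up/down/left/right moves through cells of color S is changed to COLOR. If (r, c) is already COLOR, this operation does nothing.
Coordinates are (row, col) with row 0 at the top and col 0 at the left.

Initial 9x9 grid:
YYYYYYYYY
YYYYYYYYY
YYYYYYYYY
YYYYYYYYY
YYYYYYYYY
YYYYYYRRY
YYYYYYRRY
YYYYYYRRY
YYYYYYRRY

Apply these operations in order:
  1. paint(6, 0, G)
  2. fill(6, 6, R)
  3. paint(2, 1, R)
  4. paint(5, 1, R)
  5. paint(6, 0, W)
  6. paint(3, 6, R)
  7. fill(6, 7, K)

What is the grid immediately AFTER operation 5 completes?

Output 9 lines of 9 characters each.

Answer: YYYYYYYYY
YYYYYYYYY
YRYYYYYYY
YYYYYYYYY
YYYYYYYYY
YRYYYYRRY
WYYYYYRRY
YYYYYYRRY
YYYYYYRRY

Derivation:
After op 1 paint(6,0,G):
YYYYYYYYY
YYYYYYYYY
YYYYYYYYY
YYYYYYYYY
YYYYYYYYY
YYYYYYRRY
GYYYYYRRY
YYYYYYRRY
YYYYYYRRY
After op 2 fill(6,6,R) [0 cells changed]:
YYYYYYYYY
YYYYYYYYY
YYYYYYYYY
YYYYYYYYY
YYYYYYYYY
YYYYYYRRY
GYYYYYRRY
YYYYYYRRY
YYYYYYRRY
After op 3 paint(2,1,R):
YYYYYYYYY
YYYYYYYYY
YRYYYYYYY
YYYYYYYYY
YYYYYYYYY
YYYYYYRRY
GYYYYYRRY
YYYYYYRRY
YYYYYYRRY
After op 4 paint(5,1,R):
YYYYYYYYY
YYYYYYYYY
YRYYYYYYY
YYYYYYYYY
YYYYYYYYY
YRYYYYRRY
GYYYYYRRY
YYYYYYRRY
YYYYYYRRY
After op 5 paint(6,0,W):
YYYYYYYYY
YYYYYYYYY
YRYYYYYYY
YYYYYYYYY
YYYYYYYYY
YRYYYYRRY
WYYYYYRRY
YYYYYYRRY
YYYYYYRRY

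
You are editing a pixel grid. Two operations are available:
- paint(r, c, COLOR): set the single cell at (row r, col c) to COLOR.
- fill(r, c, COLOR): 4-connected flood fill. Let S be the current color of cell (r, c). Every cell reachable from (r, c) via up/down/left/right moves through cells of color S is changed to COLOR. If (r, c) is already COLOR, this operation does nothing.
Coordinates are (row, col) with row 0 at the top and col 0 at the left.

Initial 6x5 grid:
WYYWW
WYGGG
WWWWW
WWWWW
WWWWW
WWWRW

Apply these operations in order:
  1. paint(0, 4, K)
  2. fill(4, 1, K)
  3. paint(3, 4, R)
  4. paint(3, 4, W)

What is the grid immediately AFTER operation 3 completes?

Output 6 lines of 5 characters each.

After op 1 paint(0,4,K):
WYYWK
WYGGG
WWWWW
WWWWW
WWWWW
WWWRW
After op 2 fill(4,1,K) [21 cells changed]:
KYYWK
KYGGG
KKKKK
KKKKK
KKKKK
KKKRK
After op 3 paint(3,4,R):
KYYWK
KYGGG
KKKKK
KKKKR
KKKKK
KKKRK

Answer: KYYWK
KYGGG
KKKKK
KKKKR
KKKKK
KKKRK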